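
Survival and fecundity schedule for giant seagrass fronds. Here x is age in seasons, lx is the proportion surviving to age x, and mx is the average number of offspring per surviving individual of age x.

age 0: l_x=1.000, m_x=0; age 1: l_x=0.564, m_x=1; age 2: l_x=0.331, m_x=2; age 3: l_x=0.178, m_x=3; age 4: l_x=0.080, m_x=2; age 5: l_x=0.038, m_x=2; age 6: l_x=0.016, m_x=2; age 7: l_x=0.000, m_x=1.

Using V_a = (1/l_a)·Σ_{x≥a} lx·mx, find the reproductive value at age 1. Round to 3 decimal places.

lx·mx for x ≥ 1: 0.564, 0.662, 0.534, 0.16, 0.076, 0.032, 0 → sum = 2.028
V_1 = 2.028 / l_1 = 2.028 / 0.564 = 3.595745… → 3.596

3.596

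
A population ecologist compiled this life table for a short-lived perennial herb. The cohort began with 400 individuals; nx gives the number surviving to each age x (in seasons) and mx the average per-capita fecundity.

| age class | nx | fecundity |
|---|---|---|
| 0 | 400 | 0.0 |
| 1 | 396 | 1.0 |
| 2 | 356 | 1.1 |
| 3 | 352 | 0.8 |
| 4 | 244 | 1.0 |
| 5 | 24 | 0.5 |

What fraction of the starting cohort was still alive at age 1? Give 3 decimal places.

0.990

l_1 = n_1/n_0 = 396/400 = 0.99 → 0.990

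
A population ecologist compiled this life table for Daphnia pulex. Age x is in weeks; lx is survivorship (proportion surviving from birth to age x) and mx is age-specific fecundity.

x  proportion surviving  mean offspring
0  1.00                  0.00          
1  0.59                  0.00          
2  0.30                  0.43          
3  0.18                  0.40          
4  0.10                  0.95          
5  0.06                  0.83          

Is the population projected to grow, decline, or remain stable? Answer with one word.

R0 = Σ lx·mx = 0 + 0 + 0.129 + 0.072 + 0.095 + 0.0498 = 0.3458
R0 < 1, so the population is declining.

declining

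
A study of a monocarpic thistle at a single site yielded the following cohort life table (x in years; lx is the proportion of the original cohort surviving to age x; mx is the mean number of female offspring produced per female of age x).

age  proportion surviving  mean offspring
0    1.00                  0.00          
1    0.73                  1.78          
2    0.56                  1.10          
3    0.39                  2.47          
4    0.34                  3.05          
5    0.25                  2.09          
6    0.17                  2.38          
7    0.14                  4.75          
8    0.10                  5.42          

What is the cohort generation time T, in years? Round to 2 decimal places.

3.90

lx·mx: 0, 1.2994, 0.616, 0.9633, 1.037, 0.5225, 0.4046, 0.665, 0.542 → R0 = 6.0498
x·lx·mx: 0, 1.2994, 1.232, 2.8899, 4.148, 2.6125, 2.4276, 4.655, 4.336 → Σ = 23.6004
T = 23.6004 / 6.0498 = 3.901022… → 3.90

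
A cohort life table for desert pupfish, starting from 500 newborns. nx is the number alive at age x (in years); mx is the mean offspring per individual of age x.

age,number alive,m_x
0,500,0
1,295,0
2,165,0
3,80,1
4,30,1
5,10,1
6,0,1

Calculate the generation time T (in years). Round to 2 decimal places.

lx = nx/n0 = nx/500: 1, 0.59, 0.33, 0.16, 0.06, 0.02, 0
lx·mx: 0, 0, 0, 0.16, 0.06, 0.02, 0 → R0 = 0.24
x·lx·mx: 0, 0, 0, 0.48, 0.24, 0.1, 0 → Σ = 0.82
T = 0.82 / 0.24 = 3.416667… → 3.42

3.42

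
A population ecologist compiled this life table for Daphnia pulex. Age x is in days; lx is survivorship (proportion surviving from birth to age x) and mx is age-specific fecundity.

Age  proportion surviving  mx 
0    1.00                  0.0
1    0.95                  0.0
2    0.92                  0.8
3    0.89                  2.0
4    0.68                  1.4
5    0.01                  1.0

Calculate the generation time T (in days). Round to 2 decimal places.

3.07

lx·mx: 0, 0, 0.736, 1.78, 0.952, 0.01 → R0 = 3.478
x·lx·mx: 0, 0, 1.472, 5.34, 3.808, 0.05 → Σ = 10.67
T = 10.67 / 3.478 = 3.067855… → 3.07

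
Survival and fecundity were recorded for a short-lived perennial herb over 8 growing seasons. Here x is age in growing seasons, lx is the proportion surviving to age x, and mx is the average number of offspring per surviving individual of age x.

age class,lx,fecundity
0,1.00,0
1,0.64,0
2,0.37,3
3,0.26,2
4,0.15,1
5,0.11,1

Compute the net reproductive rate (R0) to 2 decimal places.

lx·mx by age: 0, 0, 1.11, 0.52, 0.15, 0.11
R0 = Σ lx·mx = 1.89 → 1.89

1.89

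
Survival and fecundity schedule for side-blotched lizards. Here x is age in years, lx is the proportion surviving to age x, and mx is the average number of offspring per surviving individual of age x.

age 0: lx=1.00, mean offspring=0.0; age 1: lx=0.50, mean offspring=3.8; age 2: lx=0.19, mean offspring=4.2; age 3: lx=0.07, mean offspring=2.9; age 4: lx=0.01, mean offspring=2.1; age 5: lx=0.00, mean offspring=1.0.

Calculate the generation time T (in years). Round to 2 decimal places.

1.43

lx·mx: 0, 1.9, 0.798, 0.203, 0.021, 0 → R0 = 2.922
x·lx·mx: 0, 1.9, 1.596, 0.609, 0.084, 0 → Σ = 4.189
T = 4.189 / 2.922 = 1.433607… → 1.43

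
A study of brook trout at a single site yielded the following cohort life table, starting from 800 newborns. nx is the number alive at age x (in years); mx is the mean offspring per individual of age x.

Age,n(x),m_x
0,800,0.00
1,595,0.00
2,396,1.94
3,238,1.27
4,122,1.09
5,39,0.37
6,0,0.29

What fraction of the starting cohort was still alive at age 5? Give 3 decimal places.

0.049

l_5 = n_5/n_0 = 39/800 = 0.04875 → 0.049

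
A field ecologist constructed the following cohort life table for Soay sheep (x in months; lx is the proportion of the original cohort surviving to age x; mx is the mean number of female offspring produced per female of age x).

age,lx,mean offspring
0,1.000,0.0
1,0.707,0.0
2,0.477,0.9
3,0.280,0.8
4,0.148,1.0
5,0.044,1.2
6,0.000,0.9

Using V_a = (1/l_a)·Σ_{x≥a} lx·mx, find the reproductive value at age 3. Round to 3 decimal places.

lx·mx for x ≥ 3: 0.224, 0.148, 0.0528, 0 → sum = 0.4248
V_3 = 0.4248 / l_3 = 0.4248 / 0.28 = 1.517143… → 1.517

1.517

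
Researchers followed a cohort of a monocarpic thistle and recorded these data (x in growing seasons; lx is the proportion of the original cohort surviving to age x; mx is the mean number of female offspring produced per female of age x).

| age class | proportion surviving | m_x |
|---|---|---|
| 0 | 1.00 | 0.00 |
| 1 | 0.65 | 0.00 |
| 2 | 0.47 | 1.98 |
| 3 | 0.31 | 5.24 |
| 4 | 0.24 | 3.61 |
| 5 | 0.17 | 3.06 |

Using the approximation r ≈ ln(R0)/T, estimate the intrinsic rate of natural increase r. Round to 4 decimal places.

0.4223

R0 = Σ lx·mx = 0 + 0 + 0.9306 + 1.6244 + 0.8664 + 0.5202 = 3.9416
Σ x·lx·mx = 12.801; T = 12.801/3.9416 = 3.24767…
r ≈ ln(R0)/T = ln(3.9416)/3.24767… = 0.42233… → 0.4223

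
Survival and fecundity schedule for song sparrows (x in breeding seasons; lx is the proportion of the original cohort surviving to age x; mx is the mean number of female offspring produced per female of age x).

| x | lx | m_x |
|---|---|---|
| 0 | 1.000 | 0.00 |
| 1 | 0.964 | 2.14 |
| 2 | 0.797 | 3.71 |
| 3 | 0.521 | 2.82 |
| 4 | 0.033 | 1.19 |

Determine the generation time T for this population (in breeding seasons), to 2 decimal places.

1.92

lx·mx: 0, 2.06296, 2.95687, 1.46922, 0.03927 → R0 = 6.52832
x·lx·mx: 0, 2.06296, 5.91374, 4.40766, 0.15708 → Σ = 12.54144
T = 12.54144 / 6.52832 = 1.921082… → 1.92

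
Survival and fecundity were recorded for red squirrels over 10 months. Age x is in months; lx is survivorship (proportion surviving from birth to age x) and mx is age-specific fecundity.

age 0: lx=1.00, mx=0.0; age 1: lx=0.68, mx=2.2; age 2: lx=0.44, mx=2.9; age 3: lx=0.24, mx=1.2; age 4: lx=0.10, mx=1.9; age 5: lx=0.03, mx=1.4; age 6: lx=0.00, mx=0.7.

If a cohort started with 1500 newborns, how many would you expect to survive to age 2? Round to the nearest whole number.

Expected survivors = N0 · l_2 = 1500 × 0.44 = 660 → 660

660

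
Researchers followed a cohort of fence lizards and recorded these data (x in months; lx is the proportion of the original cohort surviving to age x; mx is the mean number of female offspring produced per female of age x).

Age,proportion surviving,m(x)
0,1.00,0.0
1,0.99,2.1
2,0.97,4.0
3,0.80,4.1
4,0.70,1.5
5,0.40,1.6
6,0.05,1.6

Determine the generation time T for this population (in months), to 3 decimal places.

lx·mx: 0, 2.079, 3.88, 3.28, 1.05, 0.64, 0.08 → R0 = 11.009
x·lx·mx: 0, 2.079, 7.76, 9.84, 4.2, 3.2, 0.48 → Σ = 27.559
T = 27.559 / 11.009 = 2.503315… → 2.503

2.503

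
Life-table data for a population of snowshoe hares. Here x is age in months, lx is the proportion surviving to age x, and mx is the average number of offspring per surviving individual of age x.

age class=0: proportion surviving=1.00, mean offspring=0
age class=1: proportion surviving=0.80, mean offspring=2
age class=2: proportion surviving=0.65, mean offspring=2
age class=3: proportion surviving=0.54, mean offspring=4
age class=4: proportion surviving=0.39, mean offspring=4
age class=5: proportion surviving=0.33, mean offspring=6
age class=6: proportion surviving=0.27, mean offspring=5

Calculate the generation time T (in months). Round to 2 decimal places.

lx·mx: 0, 1.6, 1.3, 2.16, 1.56, 1.98, 1.35 → R0 = 9.95
x·lx·mx: 0, 1.6, 2.6, 6.48, 6.24, 9.9, 8.1 → Σ = 34.92
T = 34.92 / 9.95 = 3.509548… → 3.51

3.51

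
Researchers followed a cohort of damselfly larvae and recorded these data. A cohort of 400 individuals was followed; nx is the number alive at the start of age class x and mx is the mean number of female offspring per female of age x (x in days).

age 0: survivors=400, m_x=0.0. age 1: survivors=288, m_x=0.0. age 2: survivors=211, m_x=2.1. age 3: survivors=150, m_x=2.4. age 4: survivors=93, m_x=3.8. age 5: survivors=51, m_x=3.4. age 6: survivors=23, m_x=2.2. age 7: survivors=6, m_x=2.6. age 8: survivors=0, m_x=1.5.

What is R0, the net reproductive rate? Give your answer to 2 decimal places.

3.49

lx = nx/n0 = nx/400: 1, 0.72, 0.5275, 0.375, 0.2325, 0.1275, 0.0575, 0.015, 0
lx·mx by age: 0, 0, 1.10775, 0.9, 0.8835, 0.4335, 0.1265, 0.039, 0
R0 = Σ lx·mx = 3.49025 → 3.49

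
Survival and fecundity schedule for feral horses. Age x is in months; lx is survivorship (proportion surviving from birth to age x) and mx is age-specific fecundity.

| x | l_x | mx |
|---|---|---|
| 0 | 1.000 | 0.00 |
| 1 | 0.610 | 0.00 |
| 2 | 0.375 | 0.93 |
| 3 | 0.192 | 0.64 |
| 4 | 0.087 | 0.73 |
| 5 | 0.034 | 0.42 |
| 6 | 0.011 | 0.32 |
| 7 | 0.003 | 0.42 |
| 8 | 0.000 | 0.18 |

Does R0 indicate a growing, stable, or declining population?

declining

R0 = Σ lx·mx = 0 + 0 + 0.34875 + 0.12288 + 0.06351 + 0.01428 + 0.00352 + 0.00126 + 0 = 0.5542
R0 < 1, so the population is declining.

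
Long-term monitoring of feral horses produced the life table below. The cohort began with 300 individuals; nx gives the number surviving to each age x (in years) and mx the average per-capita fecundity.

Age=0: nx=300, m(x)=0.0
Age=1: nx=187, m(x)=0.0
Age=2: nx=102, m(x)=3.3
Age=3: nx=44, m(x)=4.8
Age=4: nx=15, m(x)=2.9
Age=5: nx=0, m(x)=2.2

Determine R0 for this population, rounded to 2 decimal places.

1.97

lx = nx/n0 = nx/300: 1, 0.62333…, 0.34, 0.14667…, 0.05, 0
lx·mx by age: 0, 0, 1.122, 0.704…, 0.145, 0
R0 = Σ lx·mx = 1.971… → 1.97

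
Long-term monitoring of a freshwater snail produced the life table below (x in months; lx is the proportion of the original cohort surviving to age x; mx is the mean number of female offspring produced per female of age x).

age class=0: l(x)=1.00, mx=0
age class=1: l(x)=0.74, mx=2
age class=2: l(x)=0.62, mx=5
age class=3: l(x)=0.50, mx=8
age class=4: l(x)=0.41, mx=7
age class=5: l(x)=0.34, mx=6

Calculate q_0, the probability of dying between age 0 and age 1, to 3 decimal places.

0.260

q_0 = (l_0 − l_1) / l_0 = (1 − 0.74) / 1
     = 0.26 / 1 = 0.26 → 0.260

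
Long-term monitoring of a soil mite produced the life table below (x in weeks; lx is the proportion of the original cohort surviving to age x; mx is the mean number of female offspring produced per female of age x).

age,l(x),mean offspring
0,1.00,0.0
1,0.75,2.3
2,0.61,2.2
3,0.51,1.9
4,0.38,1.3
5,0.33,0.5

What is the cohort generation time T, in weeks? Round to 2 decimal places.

lx·mx: 0, 1.725, 1.342, 0.969, 0.494, 0.165 → R0 = 4.695
x·lx·mx: 0, 1.725, 2.684, 2.907, 1.976, 0.825 → Σ = 10.117
T = 10.117 / 4.695 = 2.154846… → 2.15

2.15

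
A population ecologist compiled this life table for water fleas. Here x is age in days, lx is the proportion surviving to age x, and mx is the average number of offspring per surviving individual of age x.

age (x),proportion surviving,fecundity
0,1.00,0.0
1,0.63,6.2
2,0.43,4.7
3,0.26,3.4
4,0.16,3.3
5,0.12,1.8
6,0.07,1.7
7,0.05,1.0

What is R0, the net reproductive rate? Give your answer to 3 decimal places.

7.724

lx·mx by age: 0, 3.906, 2.021, 0.884, 0.528, 0.216, 0.119, 0.05
R0 = Σ lx·mx = 7.724 → 7.724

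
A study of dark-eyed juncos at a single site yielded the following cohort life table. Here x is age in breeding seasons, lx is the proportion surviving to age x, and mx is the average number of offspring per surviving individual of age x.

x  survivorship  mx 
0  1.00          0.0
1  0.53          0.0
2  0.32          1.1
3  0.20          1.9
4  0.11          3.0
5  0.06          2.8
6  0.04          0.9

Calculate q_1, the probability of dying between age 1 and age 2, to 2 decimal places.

q_1 = (l_1 − l_2) / l_1 = (0.53 − 0.32) / 0.53
     = 0.21 / 0.53 = 0.396226… → 0.40

0.40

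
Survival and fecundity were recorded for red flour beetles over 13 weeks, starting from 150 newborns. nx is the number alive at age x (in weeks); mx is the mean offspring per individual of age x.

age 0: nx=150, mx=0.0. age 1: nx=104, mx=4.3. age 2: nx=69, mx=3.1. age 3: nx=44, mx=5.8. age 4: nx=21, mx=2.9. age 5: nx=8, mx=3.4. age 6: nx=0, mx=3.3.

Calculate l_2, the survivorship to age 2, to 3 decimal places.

l_2 = n_2/n_0 = 69/150 = 0.46 → 0.460

0.460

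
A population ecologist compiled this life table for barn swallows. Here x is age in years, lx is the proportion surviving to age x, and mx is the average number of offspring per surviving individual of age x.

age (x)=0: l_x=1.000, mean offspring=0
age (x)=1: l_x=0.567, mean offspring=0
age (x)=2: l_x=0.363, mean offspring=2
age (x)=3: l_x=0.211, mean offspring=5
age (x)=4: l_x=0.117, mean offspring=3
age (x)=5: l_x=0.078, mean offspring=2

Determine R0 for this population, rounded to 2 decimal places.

lx·mx by age: 0, 0, 0.726, 1.055, 0.351, 0.156
R0 = Σ lx·mx = 2.288 → 2.29

2.29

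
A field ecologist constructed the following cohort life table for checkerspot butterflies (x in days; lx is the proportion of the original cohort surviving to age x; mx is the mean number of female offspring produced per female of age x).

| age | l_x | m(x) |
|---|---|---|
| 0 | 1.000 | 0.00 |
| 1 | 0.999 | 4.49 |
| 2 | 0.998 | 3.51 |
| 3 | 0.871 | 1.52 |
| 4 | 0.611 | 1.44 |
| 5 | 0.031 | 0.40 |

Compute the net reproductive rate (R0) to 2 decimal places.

10.20

lx·mx by age: 0, 4.48551, 3.50298, 1.32392, 0.87984, 0.0124
R0 = Σ lx·mx = 10.20465 → 10.20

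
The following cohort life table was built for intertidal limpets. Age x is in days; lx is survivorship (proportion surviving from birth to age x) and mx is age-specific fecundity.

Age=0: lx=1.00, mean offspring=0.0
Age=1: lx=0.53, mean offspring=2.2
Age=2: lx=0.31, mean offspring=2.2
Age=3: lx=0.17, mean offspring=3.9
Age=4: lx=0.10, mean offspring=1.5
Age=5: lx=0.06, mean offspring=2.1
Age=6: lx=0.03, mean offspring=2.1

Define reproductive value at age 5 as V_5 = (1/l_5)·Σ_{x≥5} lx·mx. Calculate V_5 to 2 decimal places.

3.15

lx·mx for x ≥ 5: 0.126, 0.063 → sum = 0.189
V_5 = 0.189 / l_5 = 0.189 / 0.06 = 3.15 → 3.15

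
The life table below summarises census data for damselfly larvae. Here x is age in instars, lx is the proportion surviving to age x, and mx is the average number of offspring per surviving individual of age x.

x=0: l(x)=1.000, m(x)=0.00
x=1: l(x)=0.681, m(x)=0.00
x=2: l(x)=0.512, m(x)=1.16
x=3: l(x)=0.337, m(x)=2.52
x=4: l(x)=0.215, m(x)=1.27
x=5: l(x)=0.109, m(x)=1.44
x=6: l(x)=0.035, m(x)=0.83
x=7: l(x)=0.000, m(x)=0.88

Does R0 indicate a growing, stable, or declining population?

R0 = Σ lx·mx = 0 + 0 + 0.59392 + 0.84924 + 0.27305 + 0.15696 + 0.02905 + 0 = 1.90222
R0 > 1, so the population is growing.

growing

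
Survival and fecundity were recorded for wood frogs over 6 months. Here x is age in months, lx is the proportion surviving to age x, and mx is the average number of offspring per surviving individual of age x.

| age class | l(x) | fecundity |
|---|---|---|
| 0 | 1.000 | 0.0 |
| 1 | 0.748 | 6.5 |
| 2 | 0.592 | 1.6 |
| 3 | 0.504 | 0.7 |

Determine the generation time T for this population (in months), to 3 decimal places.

lx·mx: 0, 4.862, 0.9472, 0.3528 → R0 = 6.162
x·lx·mx: 0, 4.862, 1.8944, 1.0584 → Σ = 7.8148
T = 7.8148 / 6.162 = 1.268225… → 1.268

1.268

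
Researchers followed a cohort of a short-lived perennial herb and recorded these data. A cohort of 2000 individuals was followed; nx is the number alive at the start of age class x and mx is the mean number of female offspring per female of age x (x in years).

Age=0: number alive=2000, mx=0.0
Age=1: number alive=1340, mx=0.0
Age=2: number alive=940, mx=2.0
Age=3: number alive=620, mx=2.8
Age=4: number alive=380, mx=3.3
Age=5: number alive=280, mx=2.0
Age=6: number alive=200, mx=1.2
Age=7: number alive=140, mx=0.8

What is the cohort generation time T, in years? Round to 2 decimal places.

lx = nx/n0 = nx/2000: 1, 0.67, 0.47, 0.31, 0.19, 0.14, 0.1, 0.07
lx·mx: 0, 0, 0.94, 0.868, 0.627, 0.28, 0.12, 0.056 → R0 = 2.891
x·lx·mx: 0, 0, 1.88, 2.604, 2.508, 1.4, 0.72, 0.392 → Σ = 9.504
T = 9.504 / 2.891 = 3.287444… → 3.29

3.29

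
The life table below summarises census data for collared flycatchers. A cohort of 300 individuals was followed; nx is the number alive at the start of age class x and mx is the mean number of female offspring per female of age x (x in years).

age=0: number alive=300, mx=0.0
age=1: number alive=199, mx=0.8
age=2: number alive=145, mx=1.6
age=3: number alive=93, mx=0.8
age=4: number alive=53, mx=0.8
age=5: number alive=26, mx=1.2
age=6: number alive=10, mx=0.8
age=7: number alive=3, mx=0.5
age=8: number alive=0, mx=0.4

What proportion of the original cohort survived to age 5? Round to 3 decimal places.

0.087

l_5 = n_5/n_0 = 26/300 = 0.086667… → 0.087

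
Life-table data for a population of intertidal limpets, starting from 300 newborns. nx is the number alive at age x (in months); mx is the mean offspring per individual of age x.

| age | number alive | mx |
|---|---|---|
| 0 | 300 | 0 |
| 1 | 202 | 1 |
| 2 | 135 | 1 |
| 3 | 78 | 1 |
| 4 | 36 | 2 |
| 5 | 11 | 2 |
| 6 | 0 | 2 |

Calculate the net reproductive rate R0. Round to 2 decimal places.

1.70

lx = nx/n0 = nx/300: 1, 0.67333…, 0.45, 0.26, 0.12, 0.03667…, 0
lx·mx by age: 0, 0.673333…, 0.45, 0.26, 0.24, 0.073333…, 0
R0 = Σ lx·mx = 1.696667… → 1.70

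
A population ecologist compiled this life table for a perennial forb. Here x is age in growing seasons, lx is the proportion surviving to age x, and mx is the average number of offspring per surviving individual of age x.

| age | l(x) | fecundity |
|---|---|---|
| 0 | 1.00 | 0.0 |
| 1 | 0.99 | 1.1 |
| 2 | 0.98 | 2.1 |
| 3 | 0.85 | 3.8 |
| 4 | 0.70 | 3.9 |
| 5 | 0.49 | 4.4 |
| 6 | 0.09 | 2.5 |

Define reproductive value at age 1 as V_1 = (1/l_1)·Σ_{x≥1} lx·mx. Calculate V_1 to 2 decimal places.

11.60

lx·mx for x ≥ 1: 1.089, 2.058, 3.23, 2.73, 2.156, 0.225 → sum = 11.488
V_1 = 11.488 / l_1 = 11.488 / 0.99 = 11.60404… → 11.60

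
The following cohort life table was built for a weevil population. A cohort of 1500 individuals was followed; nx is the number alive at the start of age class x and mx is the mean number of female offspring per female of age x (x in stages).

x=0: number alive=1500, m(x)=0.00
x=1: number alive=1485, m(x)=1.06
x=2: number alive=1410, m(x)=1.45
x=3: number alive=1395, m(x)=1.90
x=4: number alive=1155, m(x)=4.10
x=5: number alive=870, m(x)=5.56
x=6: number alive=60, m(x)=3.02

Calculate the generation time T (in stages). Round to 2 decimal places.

lx = nx/n0 = nx/1500: 1, 0.99, 0.94, 0.93, 0.77, 0.58, 0.04
lx·mx: 0, 1.0494, 1.363, 1.767, 3.157, 3.2248, 0.1208 → R0 = 10.682
x·lx·mx: 0, 1.0494, 2.726, 5.301, 12.628, 16.124, 0.7248 → Σ = 38.5532
T = 38.5532 / 10.682 = 3.609174… → 3.61

3.61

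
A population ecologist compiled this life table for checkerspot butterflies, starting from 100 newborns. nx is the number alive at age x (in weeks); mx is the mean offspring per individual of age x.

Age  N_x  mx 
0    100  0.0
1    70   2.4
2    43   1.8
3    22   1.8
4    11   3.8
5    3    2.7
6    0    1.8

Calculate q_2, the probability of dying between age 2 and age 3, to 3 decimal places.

lx = nx/n0 = nx/100: 1, 0.7, 0.43, 0.22, 0.11, 0.03, 0
q_2 = (l_2 − l_3) / l_2 = (0.43 − 0.22) / 0.43
     = 0.21 / 0.43 = 0.488372… → 0.488

0.488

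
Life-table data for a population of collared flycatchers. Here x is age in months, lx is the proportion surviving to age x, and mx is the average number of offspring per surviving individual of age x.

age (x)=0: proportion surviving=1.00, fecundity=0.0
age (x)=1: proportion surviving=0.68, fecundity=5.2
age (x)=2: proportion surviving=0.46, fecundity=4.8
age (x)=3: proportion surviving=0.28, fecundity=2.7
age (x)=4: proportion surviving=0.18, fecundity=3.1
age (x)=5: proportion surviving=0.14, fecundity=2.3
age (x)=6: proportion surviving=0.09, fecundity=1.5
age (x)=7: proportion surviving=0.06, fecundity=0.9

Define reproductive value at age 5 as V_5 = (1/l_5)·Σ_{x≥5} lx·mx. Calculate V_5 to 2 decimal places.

3.65

lx·mx for x ≥ 5: 0.322, 0.135, 0.054 → sum = 0.511
V_5 = 0.511 / l_5 = 0.511 / 0.14 = 3.65 → 3.65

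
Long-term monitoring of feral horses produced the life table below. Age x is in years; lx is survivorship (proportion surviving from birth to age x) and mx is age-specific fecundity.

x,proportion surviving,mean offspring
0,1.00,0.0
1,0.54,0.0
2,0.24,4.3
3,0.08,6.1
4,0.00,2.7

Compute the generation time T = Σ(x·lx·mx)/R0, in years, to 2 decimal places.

lx·mx: 0, 0, 1.032, 0.488, 0 → R0 = 1.52
x·lx·mx: 0, 0, 2.064, 1.464, 0 → Σ = 3.528
T = 3.528 / 1.52 = 2.321053… → 2.32

2.32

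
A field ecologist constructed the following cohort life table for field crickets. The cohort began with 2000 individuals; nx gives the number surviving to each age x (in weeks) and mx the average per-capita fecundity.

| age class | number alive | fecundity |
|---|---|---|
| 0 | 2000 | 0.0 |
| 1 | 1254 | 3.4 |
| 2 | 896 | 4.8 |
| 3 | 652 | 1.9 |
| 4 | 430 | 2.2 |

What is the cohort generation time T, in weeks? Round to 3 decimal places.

1.895

lx = nx/n0 = nx/2000: 1, 0.627, 0.448, 0.326, 0.215
lx·mx: 0, 2.1318, 2.1504, 0.6194, 0.473 → R0 = 5.3746
x·lx·mx: 0, 2.1318, 4.3008, 1.8582, 1.892 → Σ = 10.1828
T = 10.1828 / 5.3746 = 1.894615… → 1.895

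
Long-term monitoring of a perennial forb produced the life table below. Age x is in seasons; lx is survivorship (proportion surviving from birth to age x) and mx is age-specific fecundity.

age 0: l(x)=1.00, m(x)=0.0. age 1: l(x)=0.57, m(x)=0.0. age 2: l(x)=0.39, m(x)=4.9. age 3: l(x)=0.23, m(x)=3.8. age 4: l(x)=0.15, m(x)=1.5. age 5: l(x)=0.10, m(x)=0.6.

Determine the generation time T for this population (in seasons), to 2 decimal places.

2.49

lx·mx: 0, 0, 1.911, 0.874, 0.225, 0.06 → R0 = 3.07
x·lx·mx: 0, 0, 3.822, 2.622, 0.9, 0.3 → Σ = 7.644
T = 7.644 / 3.07 = 2.489902… → 2.49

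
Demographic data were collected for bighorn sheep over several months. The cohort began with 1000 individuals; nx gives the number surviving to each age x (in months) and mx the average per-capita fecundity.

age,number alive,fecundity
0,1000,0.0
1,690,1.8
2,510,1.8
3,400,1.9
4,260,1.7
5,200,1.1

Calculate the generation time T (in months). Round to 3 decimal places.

lx = nx/n0 = nx/1000: 1, 0.69, 0.51, 0.4, 0.26, 0.2
lx·mx: 0, 1.242, 0.918, 0.76, 0.442, 0.22 → R0 = 3.582
x·lx·mx: 0, 1.242, 1.836, 2.28, 1.768, 1.1 → Σ = 8.226
T = 8.226 / 3.582 = 2.296482… → 2.296

2.296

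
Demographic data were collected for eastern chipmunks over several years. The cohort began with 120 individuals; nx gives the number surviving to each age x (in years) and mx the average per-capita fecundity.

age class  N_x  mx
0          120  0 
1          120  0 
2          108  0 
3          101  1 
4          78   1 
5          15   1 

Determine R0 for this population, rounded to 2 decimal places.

lx = nx/n0 = nx/120: 1, 1, 0.9, 0.84167…, 0.65, 0.125
lx·mx by age: 0, 0, 0, 0.841667…, 0.65, 0.125
R0 = Σ lx·mx = 1.616667… → 1.62

1.62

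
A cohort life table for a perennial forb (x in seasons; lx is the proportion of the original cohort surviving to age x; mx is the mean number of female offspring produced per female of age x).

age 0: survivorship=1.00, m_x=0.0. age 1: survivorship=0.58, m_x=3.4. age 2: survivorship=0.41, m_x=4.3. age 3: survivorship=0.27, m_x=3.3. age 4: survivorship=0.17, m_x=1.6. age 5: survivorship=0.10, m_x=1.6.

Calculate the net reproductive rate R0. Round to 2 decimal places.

5.06

lx·mx by age: 0, 1.972, 1.763, 0.891, 0.272, 0.16
R0 = Σ lx·mx = 5.058 → 5.06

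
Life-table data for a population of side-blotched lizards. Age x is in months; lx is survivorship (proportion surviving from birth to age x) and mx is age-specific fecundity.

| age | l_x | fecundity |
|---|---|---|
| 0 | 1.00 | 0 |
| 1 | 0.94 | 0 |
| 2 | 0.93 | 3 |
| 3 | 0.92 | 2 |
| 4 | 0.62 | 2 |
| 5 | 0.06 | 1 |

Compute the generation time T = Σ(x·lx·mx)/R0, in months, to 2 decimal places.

2.76

lx·mx: 0, 0, 2.79, 1.84, 1.24, 0.06 → R0 = 5.93
x·lx·mx: 0, 0, 5.58, 5.52, 4.96, 0.3 → Σ = 16.36
T = 16.36 / 5.93 = 2.758853… → 2.76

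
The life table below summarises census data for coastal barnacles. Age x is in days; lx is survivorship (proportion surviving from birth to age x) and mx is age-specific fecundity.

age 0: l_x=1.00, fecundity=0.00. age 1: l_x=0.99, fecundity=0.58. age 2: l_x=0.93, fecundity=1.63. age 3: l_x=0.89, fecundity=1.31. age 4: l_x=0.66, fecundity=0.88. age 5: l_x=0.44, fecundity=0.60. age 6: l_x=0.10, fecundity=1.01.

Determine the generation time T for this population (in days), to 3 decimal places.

2.702

lx·mx: 0, 0.5742, 1.5159, 1.1659, 0.5808, 0.264, 0.101 → R0 = 4.2018
x·lx·mx: 0, 0.5742, 3.0318, 3.4977, 2.3232, 1.32, 0.606 → Σ = 11.3529
T = 11.3529 / 4.2018 = 2.701913… → 2.702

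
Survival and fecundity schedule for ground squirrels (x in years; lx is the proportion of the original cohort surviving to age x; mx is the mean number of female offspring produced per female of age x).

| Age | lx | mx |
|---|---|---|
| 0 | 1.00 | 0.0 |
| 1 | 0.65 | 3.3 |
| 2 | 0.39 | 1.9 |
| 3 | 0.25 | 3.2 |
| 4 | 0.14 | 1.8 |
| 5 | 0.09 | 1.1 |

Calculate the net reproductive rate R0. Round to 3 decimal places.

lx·mx by age: 0, 2.145, 0.741, 0.8, 0.252, 0.099
R0 = Σ lx·mx = 4.037 → 4.037

4.037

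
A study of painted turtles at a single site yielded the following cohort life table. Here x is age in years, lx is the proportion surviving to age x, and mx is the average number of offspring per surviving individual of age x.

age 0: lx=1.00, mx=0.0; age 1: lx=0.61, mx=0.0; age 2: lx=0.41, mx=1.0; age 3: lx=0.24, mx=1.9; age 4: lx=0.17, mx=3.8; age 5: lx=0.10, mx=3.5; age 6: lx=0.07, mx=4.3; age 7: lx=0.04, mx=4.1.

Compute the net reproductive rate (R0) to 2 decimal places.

lx·mx by age: 0, 0, 0.41, 0.456, 0.646, 0.35, 0.301, 0.164
R0 = Σ lx·mx = 2.327 → 2.33

2.33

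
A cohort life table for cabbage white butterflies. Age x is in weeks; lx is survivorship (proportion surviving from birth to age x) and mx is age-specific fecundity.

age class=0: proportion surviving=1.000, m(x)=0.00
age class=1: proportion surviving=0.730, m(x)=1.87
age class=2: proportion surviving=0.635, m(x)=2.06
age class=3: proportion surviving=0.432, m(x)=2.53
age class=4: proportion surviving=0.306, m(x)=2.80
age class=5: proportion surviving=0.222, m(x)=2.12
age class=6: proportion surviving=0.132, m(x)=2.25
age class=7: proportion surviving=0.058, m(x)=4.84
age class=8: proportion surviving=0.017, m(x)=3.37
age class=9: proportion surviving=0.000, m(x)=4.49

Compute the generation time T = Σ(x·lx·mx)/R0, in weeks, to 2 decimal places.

lx·mx: 0, 1.3651, 1.3081, 1.09296, 0.8568, 0.47064, 0.297, 0.28072, 0.05729, 0 → R0 = 5.72861
x·lx·mx: 0, 1.3651, 2.6162, 3.27888, 3.4272, 2.3532, 1.782, 1.96504, 0.45832, 0 → Σ = 17.24594
T = 17.24594 / 5.72861 = 3.010493… → 3.01

3.01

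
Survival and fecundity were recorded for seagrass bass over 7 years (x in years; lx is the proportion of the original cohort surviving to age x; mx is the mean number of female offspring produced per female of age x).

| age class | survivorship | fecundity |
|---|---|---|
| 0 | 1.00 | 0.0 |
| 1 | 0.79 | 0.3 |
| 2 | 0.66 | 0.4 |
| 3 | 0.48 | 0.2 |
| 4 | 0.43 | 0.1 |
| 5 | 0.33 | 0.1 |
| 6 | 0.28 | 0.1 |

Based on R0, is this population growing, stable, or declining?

R0 = Σ lx·mx = 0 + 0.237 + 0.264 + 0.096 + 0.043 + 0.033 + 0.028 = 0.701
R0 < 1, so the population is declining.

declining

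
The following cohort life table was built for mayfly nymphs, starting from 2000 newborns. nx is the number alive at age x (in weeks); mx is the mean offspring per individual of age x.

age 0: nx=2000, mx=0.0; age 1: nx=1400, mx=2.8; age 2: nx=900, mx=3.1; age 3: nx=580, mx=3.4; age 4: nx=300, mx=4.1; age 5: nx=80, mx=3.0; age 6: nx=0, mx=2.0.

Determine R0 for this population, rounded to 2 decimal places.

lx = nx/n0 = nx/2000: 1, 0.7, 0.45, 0.29, 0.15, 0.04, 0
lx·mx by age: 0, 1.96, 1.395, 0.986, 0.615, 0.12, 0
R0 = Σ lx·mx = 5.076 → 5.08

5.08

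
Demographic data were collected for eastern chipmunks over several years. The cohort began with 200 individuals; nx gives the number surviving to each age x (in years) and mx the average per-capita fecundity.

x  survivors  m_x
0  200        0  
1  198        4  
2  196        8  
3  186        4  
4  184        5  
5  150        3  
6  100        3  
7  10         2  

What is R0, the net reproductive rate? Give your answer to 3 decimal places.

lx = nx/n0 = nx/200: 1, 0.99, 0.98, 0.93, 0.92, 0.75, 0.5, 0.05
lx·mx by age: 0, 3.96, 7.84, 3.72, 4.6, 2.25, 1.5, 0.1
R0 = Σ lx·mx = 23.97 → 23.970

23.970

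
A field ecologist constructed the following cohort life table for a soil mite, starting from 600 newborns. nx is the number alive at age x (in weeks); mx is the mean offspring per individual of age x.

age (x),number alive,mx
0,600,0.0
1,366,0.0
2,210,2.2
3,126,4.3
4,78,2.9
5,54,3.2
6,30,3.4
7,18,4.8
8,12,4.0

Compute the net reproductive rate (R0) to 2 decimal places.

lx = nx/n0 = nx/600: 1, 0.61, 0.35, 0.21, 0.13, 0.09, 0.05, 0.03, 0.02
lx·mx by age: 0, 0, 0.77, 0.903, 0.377, 0.288, 0.17, 0.144, 0.08
R0 = Σ lx·mx = 2.732 → 2.73

2.73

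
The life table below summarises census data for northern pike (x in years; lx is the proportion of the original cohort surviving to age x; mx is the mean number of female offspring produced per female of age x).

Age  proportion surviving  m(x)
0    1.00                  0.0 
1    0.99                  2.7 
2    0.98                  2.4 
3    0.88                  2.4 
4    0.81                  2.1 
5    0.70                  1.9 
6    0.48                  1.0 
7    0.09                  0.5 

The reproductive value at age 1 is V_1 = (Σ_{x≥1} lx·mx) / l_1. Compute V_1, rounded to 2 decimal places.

10.80

lx·mx for x ≥ 1: 2.673, 2.352, 2.112, 1.701, 1.33, 0.48, 0.045 → sum = 10.693
V_1 = 10.693 / l_1 = 10.693 / 0.99 = 10.80101… → 10.80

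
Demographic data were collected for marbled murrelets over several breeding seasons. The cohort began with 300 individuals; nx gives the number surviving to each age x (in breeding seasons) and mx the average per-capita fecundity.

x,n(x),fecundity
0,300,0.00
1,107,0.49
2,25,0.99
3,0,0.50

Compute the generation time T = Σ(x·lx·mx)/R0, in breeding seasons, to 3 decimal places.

lx = nx/n0 = nx/300: 1, 0.35667…, 0.08333…, 0
lx·mx: 0, 0.174767…, 0.0825…, 0 → R0 = 0.257267…
x·lx·mx: 0, 0.174767…, 0.165…, 0 → Σ = 0.339767…
T = 0.339767… / 0.257267… = 1.320679… → 1.321

1.321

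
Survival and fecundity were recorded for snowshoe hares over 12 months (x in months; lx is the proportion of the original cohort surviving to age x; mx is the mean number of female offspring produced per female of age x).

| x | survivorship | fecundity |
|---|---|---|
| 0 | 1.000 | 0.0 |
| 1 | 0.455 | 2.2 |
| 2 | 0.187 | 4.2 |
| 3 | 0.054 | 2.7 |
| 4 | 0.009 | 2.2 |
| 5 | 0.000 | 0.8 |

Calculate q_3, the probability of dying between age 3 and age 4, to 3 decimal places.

q_3 = (l_3 − l_4) / l_3 = (0.054 − 0.009) / 0.054
     = 0.045 / 0.054 = 0.833333… → 0.833

0.833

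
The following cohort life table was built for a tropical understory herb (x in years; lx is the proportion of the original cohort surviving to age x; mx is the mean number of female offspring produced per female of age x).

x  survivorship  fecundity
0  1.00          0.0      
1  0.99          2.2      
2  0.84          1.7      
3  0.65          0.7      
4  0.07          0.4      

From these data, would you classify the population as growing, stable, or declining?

R0 = Σ lx·mx = 0 + 2.178 + 1.428 + 0.455 + 0.028 = 4.089
R0 > 1, so the population is growing.

growing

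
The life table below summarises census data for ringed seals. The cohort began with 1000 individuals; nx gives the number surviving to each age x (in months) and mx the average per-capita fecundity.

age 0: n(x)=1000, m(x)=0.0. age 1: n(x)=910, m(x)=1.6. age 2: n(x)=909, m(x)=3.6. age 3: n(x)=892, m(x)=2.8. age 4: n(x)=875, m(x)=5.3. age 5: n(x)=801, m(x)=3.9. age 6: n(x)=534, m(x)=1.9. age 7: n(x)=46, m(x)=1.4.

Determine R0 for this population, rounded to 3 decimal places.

lx = nx/n0 = nx/1000: 1, 0.91, 0.909, 0.892, 0.875, 0.801, 0.534, 0.046
lx·mx by age: 0, 1.456, 3.2724, 2.4976, 4.6375, 3.1239, 1.0146, 0.0644
R0 = Σ lx·mx = 16.0664 → 16.066

16.066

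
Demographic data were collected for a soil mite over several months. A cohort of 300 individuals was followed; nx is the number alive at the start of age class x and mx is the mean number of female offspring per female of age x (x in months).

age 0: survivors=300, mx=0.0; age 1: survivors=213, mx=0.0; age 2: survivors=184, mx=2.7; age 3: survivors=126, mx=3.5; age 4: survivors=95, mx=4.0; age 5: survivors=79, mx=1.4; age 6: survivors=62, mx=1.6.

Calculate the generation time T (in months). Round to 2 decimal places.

lx = nx/n0 = nx/300: 1, 0.71, 0.61333…, 0.42, 0.31667…, 0.26333…, 0.20667…
lx·mx: 0, 0, 1.656…, 1.47, 1.266667…, 0.368667…, 0.330667… → R0 = 5.092…
x·lx·mx: 0, 0, 3.312…, 4.41, 5.066667…, 1.843333…, 1.984… → Σ = 16.616…
T = 16.616… / 5.092… = 3.263158… → 3.26

3.26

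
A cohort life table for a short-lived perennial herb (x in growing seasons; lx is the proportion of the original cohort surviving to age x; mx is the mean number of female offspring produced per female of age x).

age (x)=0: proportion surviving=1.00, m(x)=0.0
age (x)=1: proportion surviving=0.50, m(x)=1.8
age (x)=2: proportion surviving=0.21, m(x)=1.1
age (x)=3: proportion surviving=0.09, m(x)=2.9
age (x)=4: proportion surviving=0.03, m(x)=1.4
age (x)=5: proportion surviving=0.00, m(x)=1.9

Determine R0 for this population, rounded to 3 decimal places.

lx·mx by age: 0, 0.9, 0.231, 0.261, 0.042, 0
R0 = Σ lx·mx = 1.434 → 1.434

1.434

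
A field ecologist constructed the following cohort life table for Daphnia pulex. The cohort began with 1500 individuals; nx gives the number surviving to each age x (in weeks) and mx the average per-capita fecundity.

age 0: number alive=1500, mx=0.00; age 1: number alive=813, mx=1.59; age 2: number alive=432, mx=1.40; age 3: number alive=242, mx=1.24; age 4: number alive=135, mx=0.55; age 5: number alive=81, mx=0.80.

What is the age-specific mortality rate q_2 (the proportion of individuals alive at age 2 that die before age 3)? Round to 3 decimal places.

lx = nx/n0 = nx/1500: 1, 0.542, 0.288, 0.16133…, 0.09, 0.054
q_2 = (l_2 − l_3) / l_2 = (0.288 − 0.161333…) / 0.288
     = 0.126667… / 0.288 = 0.439815… → 0.440

0.440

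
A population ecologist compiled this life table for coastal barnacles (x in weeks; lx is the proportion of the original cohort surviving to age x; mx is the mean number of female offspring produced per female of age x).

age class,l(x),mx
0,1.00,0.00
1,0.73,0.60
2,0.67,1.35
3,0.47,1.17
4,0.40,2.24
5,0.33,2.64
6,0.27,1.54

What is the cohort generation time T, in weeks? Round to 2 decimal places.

3.52

lx·mx: 0, 0.438, 0.9045, 0.5499, 0.896, 0.8712, 0.4158 → R0 = 4.0754
x·lx·mx: 0, 0.438, 1.809, 1.6497, 3.584, 4.356, 2.4948 → Σ = 14.3315
T = 14.3315 / 4.0754 = 3.516587… → 3.52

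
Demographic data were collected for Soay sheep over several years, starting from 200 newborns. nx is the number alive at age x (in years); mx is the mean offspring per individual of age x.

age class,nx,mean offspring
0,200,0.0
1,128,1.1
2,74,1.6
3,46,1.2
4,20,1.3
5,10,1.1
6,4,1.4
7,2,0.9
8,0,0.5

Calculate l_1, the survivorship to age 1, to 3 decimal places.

l_1 = n_1/n_0 = 128/200 = 0.64 → 0.640

0.640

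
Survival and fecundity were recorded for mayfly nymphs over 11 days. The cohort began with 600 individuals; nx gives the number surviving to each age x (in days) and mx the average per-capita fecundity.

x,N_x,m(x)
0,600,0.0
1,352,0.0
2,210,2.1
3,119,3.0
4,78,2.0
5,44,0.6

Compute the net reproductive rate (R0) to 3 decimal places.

lx = nx/n0 = nx/600: 1, 0.58667…, 0.35, 0.19833…, 0.13, 0.07333…
lx·mx by age: 0, 0, 0.735, 0.595…, 0.26, 0.044…
R0 = Σ lx·mx = 1.634… → 1.634

1.634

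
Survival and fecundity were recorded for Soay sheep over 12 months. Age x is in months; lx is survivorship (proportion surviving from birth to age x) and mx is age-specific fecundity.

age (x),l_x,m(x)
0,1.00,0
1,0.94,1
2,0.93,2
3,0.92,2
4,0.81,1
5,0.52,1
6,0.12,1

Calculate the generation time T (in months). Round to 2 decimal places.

lx·mx: 0, 0.94, 1.86, 1.84, 0.81, 0.52, 0.12 → R0 = 6.09
x·lx·mx: 0, 0.94, 3.72, 5.52, 3.24, 2.6, 0.72 → Σ = 16.74
T = 16.74 / 6.09 = 2.748768… → 2.75

2.75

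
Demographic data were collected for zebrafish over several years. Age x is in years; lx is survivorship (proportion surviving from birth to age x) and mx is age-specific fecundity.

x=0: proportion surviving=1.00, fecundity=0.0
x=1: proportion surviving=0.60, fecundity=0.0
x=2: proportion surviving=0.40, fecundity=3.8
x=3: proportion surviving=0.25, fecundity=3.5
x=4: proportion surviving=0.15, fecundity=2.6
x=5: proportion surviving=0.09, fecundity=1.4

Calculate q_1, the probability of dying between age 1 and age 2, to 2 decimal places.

q_1 = (l_1 − l_2) / l_1 = (0.6 − 0.4) / 0.6
     = 0.2 / 0.6 = 0.333333… → 0.33

0.33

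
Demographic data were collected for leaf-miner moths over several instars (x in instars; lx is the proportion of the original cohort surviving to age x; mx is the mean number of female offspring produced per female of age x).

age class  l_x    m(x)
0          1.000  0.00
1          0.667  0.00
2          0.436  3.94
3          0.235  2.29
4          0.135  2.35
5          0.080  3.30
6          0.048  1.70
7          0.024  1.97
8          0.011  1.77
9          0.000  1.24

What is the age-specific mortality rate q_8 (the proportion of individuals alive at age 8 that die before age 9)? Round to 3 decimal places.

q_8 = (l_8 − l_9) / l_8 = (0.011 − 0) / 0.011
     = 0.011 / 0.011 = 1 → 1.000

1.000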